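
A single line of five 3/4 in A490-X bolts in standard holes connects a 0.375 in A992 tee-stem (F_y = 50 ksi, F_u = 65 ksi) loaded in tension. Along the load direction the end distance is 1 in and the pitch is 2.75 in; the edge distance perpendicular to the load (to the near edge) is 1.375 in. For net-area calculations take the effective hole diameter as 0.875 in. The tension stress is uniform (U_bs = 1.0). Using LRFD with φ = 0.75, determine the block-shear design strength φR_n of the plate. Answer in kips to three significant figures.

Shear plane L_v = 1 + 4·2.75 = 12 in; A_gv = 12 × 0.375 = 4.5 in².
A_nv = (12 − 4.5·0.875) × 0.375 = 3.023 in².
A_nt = (1.375 − 0.5·0.875) × 0.375 = 0.3516 in².
0.6 F_u A_nv = 117.9 kips; 0.6 F_y A_gv = 135 kips → shear rupture governs the shear term.
R_n = 117.9 + 1.0 × 65 × 0.3516 = 140.8 kips.
Design strength φR_n = 0.75 × 140.8 = 106 kips.

106 kips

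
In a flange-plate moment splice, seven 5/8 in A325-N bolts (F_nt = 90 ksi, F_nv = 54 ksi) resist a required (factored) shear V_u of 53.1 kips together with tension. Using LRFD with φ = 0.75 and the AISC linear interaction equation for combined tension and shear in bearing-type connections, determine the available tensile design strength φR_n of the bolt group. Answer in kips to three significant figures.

A_b = π·0.625²/4 = 0.3068 in²; f_rv = 53.1 / (7 × 0.3068) = 24.73 ksi.
F'_nt = 1.3 F_nt − (F_nt / φF_nv) f_rv = 1.3·90 − (90/(0.75·54))·24.73 = 62.05 ksi, capped at F_nt → F'_nt = 62.05 ksi.
R_n = F'_nt · A_b · n = 62.05 × 0.3068 × 7 = 133.3 kips.
Design strength φR_n = 0.75 × 133.3 = 99.9 kips.

99.9 kips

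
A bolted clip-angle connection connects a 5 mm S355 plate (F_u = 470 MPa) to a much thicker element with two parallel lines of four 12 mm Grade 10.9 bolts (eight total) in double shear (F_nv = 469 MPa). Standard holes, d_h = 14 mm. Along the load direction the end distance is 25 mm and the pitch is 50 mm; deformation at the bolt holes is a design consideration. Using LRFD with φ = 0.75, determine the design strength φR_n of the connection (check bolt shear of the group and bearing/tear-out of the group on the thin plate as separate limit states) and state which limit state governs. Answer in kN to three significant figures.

381 kN (bearing governs)

Bolt shear: A_b = π·12²/4 = 113.1 mm²; R_n = 469 × 113.1 × 8 × 2 / 1000 = 848.7 kN → 0.75 × 848.7 = 637 kN.
Bearing (1.2 l_c t F_u ≤ 2.4 d t F_u): upper limit = 2.4·12·5·470 / 1000 = 67.68 kN.
  Edge l_c = 25 − 14/2 = 18 → r_n = 50.76 kN; interior l_c = 50 − 14 = 36 → r_n = 67.68 kN.
  R_n,bearing = 2·50.76 + 6·67.68 = 507.6 kN → 0.75 × 507.6 = 381 kN.
Bearing governs: 381 kN.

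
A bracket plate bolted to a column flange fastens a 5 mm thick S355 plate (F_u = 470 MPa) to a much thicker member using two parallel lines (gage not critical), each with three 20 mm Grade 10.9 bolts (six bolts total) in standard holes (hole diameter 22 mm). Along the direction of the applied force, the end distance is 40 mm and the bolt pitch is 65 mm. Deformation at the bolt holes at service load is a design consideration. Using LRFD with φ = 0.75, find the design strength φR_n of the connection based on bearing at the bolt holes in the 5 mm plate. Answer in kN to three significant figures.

461 kN

Per bolt r_n = 1.2 l_c t F_u ≤ 2.4 d t F_u; upper limit = 2.4 × 20 × 5 × 470 / 1000 = 112.8 kN.
Edge bolt: l_c = 40 − 22/2 = 29 mm → 1.2 × 29 × 5 × 470 / 1000 = 81.78 → r_n = 81.78 kN.
Interior bolts: l_c = 65 − 22 = 43 mm → 1.2 × 43 × 5 × 470 / 1000 = 121.3 → r_n = 112.8 kN.
R_n = 2 × 81.78 + 4 × 112.8 = 614.8 kN.
Design strength φR_n = 0.75 × 614.8 = 461 kN.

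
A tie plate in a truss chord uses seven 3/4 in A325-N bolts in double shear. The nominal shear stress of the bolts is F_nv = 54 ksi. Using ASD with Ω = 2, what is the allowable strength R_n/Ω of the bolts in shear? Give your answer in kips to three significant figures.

167 kips

A_b = π × 0.75² / 4 = 0.4418 in².
R_n = F_nv · A_b · n · n_s = 54 × 0.4418 × 7 × 2 = 334 kips.
Allowable strength R_n/Ω = 334 / 2 = 167 kips.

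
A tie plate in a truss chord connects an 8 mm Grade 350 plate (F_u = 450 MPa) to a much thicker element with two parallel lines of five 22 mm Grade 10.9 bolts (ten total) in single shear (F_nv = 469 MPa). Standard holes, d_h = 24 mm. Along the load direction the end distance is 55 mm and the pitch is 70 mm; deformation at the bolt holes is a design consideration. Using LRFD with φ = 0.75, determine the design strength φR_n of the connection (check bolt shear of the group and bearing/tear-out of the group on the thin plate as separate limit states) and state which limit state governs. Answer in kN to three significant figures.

1340 kN (bolt shear governs)

Bolt shear: A_b = π·22²/4 = 380.1 mm²; R_n = 469 × 380.1 × 10 × 1 / 1000 = 1783 kN → 0.75 × 1783 = 1340 kN.
Bearing (1.2 l_c t F_u ≤ 2.4 d t F_u): upper limit = 2.4·22·8·450 / 1000 = 190.1 kN.
  Edge l_c = 55 − 24/2 = 43 → r_n = 185.8 kN; interior l_c = 70 − 24 = 46 → r_n = 190.1 kN.
  R_n,bearing = 2·185.8 + 8·190.1 = 1892 kN → 0.75 × 1892 = 1420 kN.
Bolt shear governs: 1340 kN.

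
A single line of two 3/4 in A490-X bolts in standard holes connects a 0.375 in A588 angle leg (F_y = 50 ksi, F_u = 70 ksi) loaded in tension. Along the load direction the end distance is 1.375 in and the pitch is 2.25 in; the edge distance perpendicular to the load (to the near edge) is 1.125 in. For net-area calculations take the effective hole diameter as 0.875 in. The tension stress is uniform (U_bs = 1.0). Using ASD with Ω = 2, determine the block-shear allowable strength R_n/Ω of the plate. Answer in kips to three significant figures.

27.2 kips

Shear plane L_v = 1.375 + 1·2.25 = 3.625 in; A_gv = 3.625 × 0.375 = 1.359 in².
A_nv = (3.625 − 1.5·0.875) × 0.375 = 0.8672 in².
A_nt = (1.125 − 0.5·0.875) × 0.375 = 0.2578 in².
0.6 F_u A_nv = 36.42 kips; 0.6 F_y A_gv = 40.78 kips → shear rupture governs the shear term.
R_n = 36.42 + 1.0 × 70 × 0.2578 = 54.47 kips.
Allowable strength R_n/Ω = 54.47 / 2 = 27.2 kips.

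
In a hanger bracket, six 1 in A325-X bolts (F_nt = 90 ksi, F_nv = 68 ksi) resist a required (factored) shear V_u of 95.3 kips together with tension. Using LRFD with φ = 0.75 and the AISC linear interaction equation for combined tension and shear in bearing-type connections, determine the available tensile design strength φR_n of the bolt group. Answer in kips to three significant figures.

A_b = π·1²/4 = 0.7854 in²; f_rv = 95.3 / (6 × 0.7854) = 20.22 ksi.
F'_nt = 1.3 F_nt − (F_nt / φF_nv) f_rv = 1.3·90 − (90/(0.75·68))·20.22 = 81.31 ksi, capped at F_nt → F'_nt = 81.31 ksi.
R_n = F'_nt · A_b · n = 81.31 × 0.7854 × 6 = 383.2 kips.
Design strength φR_n = 0.75 × 383.2 = 287 kips.

287 kips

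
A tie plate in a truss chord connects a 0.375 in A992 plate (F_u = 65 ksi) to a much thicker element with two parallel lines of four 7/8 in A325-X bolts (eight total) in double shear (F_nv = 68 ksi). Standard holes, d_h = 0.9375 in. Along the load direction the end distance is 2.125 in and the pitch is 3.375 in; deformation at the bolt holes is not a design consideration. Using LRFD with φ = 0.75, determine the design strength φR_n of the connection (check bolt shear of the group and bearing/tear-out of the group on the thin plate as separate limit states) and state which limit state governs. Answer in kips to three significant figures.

379 kips (bearing governs)

Bolt shear: A_b = π·0.875²/4 = 0.6013 in²; R_n = 68 × 0.6013 × 8 × 2 = 654.2 kips → 0.75 × 654.2 = 491 kips.
Bearing (1.5 l_c t F_u ≤ 3.0 d t F_u): upper limit = 3.0·0.875·0.375·65 = 63.98 kips.
  Edge l_c = 2.125 − 0.9375/2 = 1.656 → r_n = 60.56 kips; interior l_c = 3.375 − 0.9375 = 2.438 → r_n = 63.98 kips.
  R_n,bearing = 2·60.56 + 6·63.98 = 505 kips → 0.75 × 505 = 379 kips.
Bearing governs: 379 kips.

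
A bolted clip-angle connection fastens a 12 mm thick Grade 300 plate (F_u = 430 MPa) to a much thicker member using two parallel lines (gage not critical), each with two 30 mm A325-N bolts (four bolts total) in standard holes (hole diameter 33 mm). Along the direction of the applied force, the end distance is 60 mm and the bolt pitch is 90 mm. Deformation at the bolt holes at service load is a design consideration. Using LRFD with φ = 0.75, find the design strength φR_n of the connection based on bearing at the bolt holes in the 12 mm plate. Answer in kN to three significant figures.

933 kN

Per bolt r_n = 1.2 l_c t F_u ≤ 2.4 d t F_u; upper limit = 2.4 × 30 × 12 × 430 / 1000 = 371.5 kN.
Edge bolt: l_c = 60 − 33/2 = 43.5 mm → 1.2 × 43.5 × 12 × 430 / 1000 = 269.4 → r_n = 269.4 kN.
Interior bolts: l_c = 90 − 33 = 57 mm → 1.2 × 57 × 12 × 430 / 1000 = 352.9 → r_n = 352.9 kN.
R_n = 2 × 269.4 + 2 × 352.9 = 1245 kN.
Design strength φR_n = 0.75 × 1245 = 933 kN.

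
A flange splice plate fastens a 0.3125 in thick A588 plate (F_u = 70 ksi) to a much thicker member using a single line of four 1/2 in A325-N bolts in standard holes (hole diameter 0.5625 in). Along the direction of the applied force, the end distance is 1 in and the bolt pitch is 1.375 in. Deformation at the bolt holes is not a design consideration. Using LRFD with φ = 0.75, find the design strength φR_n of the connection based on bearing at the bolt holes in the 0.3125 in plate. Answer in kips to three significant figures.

77.7 kips

Per bolt r_n = 1.5 l_c t F_u ≤ 3.0 d t F_u; upper limit = 3.0 × 0.5 × 0.3125 × 70 = 32.81 kips.
Edge bolt: l_c = 1 − 0.5625/2 = 0.7188 in → 1.5 × 0.7188 × 0.3125 × 70 = 23.58 → r_n = 23.58 kips.
Interior bolts: l_c = 1.375 − 0.5625 = 0.8125 in → 1.5 × 0.8125 × 0.3125 × 70 = 26.66 → r_n = 26.66 kips.
R_n = 1 × 23.58 + 3 × 26.66 = 103.6 kips.
Design strength φR_n = 0.75 × 103.6 = 77.7 kips.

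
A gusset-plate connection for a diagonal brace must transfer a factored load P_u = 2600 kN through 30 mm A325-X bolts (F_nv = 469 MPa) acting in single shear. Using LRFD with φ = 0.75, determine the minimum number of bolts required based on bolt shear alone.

A_b = π·30²/4 = 706.9 mm².
Per-bolt design strength φR_n = 0.75 × 469 × 706.9 × 1 / 1000 = 248.6 kN.
n ≥ 2600 / 248.6 = 10.46 → use 11 bolts.

11 bolts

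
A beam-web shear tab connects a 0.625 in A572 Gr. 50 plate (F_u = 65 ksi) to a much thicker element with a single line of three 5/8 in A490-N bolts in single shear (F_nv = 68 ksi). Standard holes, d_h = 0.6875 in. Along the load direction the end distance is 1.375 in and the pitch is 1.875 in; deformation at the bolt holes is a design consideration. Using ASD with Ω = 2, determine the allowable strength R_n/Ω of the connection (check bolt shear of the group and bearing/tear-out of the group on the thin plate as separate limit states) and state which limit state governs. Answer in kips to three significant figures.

31.3 kips (bolt shear governs)

Bolt shear: A_b = π·0.625²/4 = 0.3068 in²; R_n = 68 × 0.3068 × 3 × 1 = 62.59 kips → 62.59 / 2 = 31.3 kips.
Bearing (1.2 l_c t F_u ≤ 2.4 d t F_u): upper limit = 2.4·0.625·0.625·65 = 60.94 kips.
  Edge l_c = 1.375 − 0.6875/2 = 1.031 → r_n = 50.27 kips; interior l_c = 1.875 − 0.6875 = 1.188 → r_n = 57.89 kips.
  R_n,bearing = 1·50.27 + 2·57.89 = 166.1 kips → 166.1 / 2 = 83 kips.
Bolt shear governs: 31.3 kips.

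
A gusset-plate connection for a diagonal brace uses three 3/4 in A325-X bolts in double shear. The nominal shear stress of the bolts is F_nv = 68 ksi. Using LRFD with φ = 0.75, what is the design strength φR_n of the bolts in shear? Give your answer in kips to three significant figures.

A_b = π × 0.75² / 4 = 0.4418 in².
R_n = F_nv · A_b · n · n_s = 68 × 0.4418 × 3 × 2 = 180.2 kips.
Design strength φR_n = 0.75 × 180.2 = 135 kips.

135 kips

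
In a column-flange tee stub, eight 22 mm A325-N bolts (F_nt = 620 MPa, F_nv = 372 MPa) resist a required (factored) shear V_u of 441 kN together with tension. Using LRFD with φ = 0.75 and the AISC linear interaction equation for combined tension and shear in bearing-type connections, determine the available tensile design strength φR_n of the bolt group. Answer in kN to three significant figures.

A_b = π·22²/4 = 380.1 mm²; f_rv = 441 × 1000 / (8 × 380.1) = 145 MPa.
F'_nt = 1.3 F_nt − (F_nt / φF_nv) f_rv = 1.3·620 − (620/(0.75·372))·145 = 483.7 MPa, capped at F_nt → F'_nt = 483.7 MPa.
R_n = F'_nt · A_b · n = 483.7 × 380.1 × 8 / 1000 = 1471 kN.
Design strength φR_n = 0.75 × 1471 = 1100 kN.

1100 kN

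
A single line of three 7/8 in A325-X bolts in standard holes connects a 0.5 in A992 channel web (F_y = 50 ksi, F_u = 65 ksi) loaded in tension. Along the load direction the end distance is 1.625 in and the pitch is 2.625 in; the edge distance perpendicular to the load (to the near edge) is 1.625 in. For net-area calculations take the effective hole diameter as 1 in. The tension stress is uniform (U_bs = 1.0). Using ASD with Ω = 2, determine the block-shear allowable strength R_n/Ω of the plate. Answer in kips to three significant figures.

Shear plane L_v = 1.625 + 2·2.625 = 6.875 in; A_gv = 6.875 × 0.5 = 3.438 in².
A_nv = (6.875 − 2.5·1) × 0.5 = 2.188 in².
A_nt = (1.625 − 0.5·1) × 0.5 = 0.5625 in².
0.6 F_u A_nv = 85.31 kips; 0.6 F_y A_gv = 103.1 kips → shear rupture governs the shear term.
R_n = 85.31 + 1.0 × 65 × 0.5625 = 121.9 kips.
Allowable strength R_n/Ω = 121.9 / 2 = 60.9 kips.

60.9 kips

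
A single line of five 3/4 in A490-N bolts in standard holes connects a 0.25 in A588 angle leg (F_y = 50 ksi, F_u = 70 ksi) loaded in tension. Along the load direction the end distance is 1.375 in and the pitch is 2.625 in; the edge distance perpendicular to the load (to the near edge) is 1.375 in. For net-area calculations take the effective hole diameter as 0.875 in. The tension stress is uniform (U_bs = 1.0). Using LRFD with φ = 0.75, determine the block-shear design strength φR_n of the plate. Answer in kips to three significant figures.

Shear plane L_v = 1.375 + 4·2.625 = 11.88 in; A_gv = 11.88 × 0.25 = 2.969 in².
A_nv = (11.88 − 4.5·0.875) × 0.25 = 1.984 in².
A_nt = (1.375 − 0.5·0.875) × 0.25 = 0.2344 in².
0.6 F_u A_nv = 83.34 kips; 0.6 F_y A_gv = 89.06 kips → shear rupture governs the shear term.
R_n = 83.34 + 1.0 × 70 × 0.2344 = 99.75 kips.
Design strength φR_n = 0.75 × 99.75 = 74.8 kips.

74.8 kips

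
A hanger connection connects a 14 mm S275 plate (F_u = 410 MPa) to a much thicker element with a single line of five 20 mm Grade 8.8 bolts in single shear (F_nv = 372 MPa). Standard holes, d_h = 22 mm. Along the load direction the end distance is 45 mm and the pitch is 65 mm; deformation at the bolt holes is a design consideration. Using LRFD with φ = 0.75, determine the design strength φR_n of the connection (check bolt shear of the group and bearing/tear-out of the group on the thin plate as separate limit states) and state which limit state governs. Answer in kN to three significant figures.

Bolt shear: A_b = π·20²/4 = 314.2 mm²; R_n = 372 × 314.2 × 5 × 1 / 1000 = 584.3 kN → 0.75 × 584.3 = 438 kN.
Bearing (1.2 l_c t F_u ≤ 2.4 d t F_u): upper limit = 2.4·20·14·410 / 1000 = 275.5 kN.
  Edge l_c = 45 − 22/2 = 34 → r_n = 234.2 kN; interior l_c = 65 − 22 = 43 → r_n = 275.5 kN.
  R_n,bearing = 1·234.2 + 4·275.5 = 1336 kN → 0.75 × 1336 = 1000 kN.
Bolt shear governs: 438 kN.

438 kN (bolt shear governs)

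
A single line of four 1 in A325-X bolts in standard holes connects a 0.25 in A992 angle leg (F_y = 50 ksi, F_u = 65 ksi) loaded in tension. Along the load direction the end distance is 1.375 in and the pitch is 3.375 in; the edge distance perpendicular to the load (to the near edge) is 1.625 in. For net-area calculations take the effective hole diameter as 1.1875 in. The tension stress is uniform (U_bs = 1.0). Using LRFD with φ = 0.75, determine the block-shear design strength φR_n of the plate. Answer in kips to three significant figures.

Shear plane L_v = 1.375 + 3·3.375 = 11.5 in; A_gv = 11.5 × 0.25 = 2.875 in².
A_nv = (11.5 − 3.5·1.1875) × 0.25 = 1.836 in².
A_nt = (1.625 − 0.5·1.1875) × 0.25 = 0.2578 in².
0.6 F_u A_nv = 71.6 kips; 0.6 F_y A_gv = 86.25 kips → shear rupture governs the shear term.
R_n = 71.6 + 1.0 × 65 × 0.2578 = 88.36 kips.
Design strength φR_n = 0.75 × 88.36 = 66.3 kips.

66.3 kips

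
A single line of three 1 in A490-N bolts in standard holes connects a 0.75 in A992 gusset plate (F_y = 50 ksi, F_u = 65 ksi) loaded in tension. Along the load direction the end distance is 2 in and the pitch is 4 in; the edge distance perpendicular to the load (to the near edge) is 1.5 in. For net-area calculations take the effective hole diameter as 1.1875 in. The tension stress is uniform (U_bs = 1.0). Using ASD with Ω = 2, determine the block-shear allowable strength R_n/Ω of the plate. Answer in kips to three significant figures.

Shear plane L_v = 2 + 2·4 = 10 in; A_gv = 10 × 0.75 = 7.5 in².
A_nv = (10 − 2.5·1.1875) × 0.75 = 5.273 in².
A_nt = (1.5 − 0.5·1.1875) × 0.75 = 0.6797 in².
0.6 F_u A_nv = 205.7 kips; 0.6 F_y A_gv = 225 kips → shear rupture governs the shear term.
R_n = 205.7 + 1.0 × 65 × 0.6797 = 249.8 kips.
Allowable strength R_n/Ω = 249.8 / 2 = 125 kips.

125 kips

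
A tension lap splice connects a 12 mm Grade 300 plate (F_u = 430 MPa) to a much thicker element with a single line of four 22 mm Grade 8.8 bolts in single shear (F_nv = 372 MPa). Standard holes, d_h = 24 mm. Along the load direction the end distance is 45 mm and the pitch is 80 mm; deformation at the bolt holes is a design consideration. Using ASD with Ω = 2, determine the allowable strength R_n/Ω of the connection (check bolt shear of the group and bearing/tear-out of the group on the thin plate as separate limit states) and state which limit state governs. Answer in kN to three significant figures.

283 kN (bolt shear governs)

Bolt shear: A_b = π·22²/4 = 380.1 mm²; R_n = 372 × 380.1 × 4 × 1 / 1000 = 565.6 kN → 565.6 / 2 = 283 kN.
Bearing (1.2 l_c t F_u ≤ 2.4 d t F_u): upper limit = 2.4·22·12·430 / 1000 = 272.4 kN.
  Edge l_c = 45 − 24/2 = 33 → r_n = 204.3 kN; interior l_c = 80 − 24 = 56 → r_n = 272.4 kN.
  R_n,bearing = 1·204.3 + 3·272.4 = 1022 kN → 1022 / 2 = 511 kN.
Bolt shear governs: 283 kN.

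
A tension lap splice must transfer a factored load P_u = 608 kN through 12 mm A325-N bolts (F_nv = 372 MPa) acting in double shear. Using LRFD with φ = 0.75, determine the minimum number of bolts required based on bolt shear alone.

10 bolts

A_b = π·12²/4 = 113.1 mm².
Per-bolt design strength φR_n = 0.75 × 372 × 113.1 × 2 / 1000 = 63.11 kN.
n ≥ 608 / 63.11 = 9.634 → use 10 bolts.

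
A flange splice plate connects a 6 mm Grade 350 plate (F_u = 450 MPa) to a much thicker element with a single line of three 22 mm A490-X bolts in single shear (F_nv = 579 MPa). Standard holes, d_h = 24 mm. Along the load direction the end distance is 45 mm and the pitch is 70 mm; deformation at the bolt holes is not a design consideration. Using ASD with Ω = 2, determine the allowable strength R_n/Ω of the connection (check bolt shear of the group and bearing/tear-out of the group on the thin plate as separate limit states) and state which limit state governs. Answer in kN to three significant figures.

245 kN (bearing governs)

Bolt shear: A_b = π·22²/4 = 380.1 mm²; R_n = 579 × 380.1 × 3 × 1 / 1000 = 660.3 kN → 660.3 / 2 = 330 kN.
Bearing (1.5 l_c t F_u ≤ 3.0 d t F_u): upper limit = 3.0·22·6·450 / 1000 = 178.2 kN.
  Edge l_c = 45 − 24/2 = 33 → r_n = 133.7 kN; interior l_c = 70 − 24 = 46 → r_n = 178.2 kN.
  R_n,bearing = 1·133.7 + 2·178.2 = 490.1 kN → 490.1 / 2 = 245 kN.
Bearing governs: 245 kN.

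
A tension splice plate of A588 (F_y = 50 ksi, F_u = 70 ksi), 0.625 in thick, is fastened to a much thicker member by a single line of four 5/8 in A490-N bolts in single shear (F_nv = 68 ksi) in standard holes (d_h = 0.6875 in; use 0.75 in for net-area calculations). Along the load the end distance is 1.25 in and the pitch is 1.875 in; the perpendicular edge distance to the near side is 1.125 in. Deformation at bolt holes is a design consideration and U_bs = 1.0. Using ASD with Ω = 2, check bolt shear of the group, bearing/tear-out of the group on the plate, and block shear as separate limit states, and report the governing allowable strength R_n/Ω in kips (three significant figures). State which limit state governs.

41.7 kips (bolt shear governs)

Bolt shear: A_b = π·0.625²/4 = 0.3068 in²; R_n = 68 × 0.3068 × 4 × 1 = 83.45 kips → 83.45 / 2 = 41.7 kips.
Bearing: edge l_c = 0.9062, r_n = 47.58 kips; interior l_c = 1.188, r_n = 62.34 kips; R_n = 47.58 + 3·62.34 = 234.6 kips → 117 kips.
Block shear: A_gv = 4.297, A_nv = 2.656, A_nt = 0.4688 in²; R_n = min(0.6F_uA_nv, 0.6F_yA_gv) + U_bs·F_u·A_nt = 144.4 kips → 72.2 kips.
Bolt shear governs: 41.7 kips.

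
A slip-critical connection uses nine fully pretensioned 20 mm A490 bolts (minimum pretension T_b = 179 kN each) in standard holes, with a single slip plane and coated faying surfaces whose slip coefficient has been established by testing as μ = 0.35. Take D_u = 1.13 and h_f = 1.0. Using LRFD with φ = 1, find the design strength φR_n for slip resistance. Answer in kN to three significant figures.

R_n = μ · D_u · h_f · T_b · n_s · n_b = 0.35 × 1.13 × 1.0 × 179 × 1 × 9 = 637.2 kN.
Design strength φR_n = 1 × 637.2 = 637 kN.

637 kN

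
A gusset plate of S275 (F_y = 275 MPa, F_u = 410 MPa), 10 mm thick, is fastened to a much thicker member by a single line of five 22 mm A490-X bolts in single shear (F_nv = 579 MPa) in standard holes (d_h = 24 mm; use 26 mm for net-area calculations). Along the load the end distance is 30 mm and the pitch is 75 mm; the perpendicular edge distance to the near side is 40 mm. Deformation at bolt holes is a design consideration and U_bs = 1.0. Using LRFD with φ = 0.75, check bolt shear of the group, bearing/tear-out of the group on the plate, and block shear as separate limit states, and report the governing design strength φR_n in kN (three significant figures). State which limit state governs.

476 kN (block shear governs)

Bolt shear: A_b = π·22²/4 = 380.1 mm²; R_n = 579 × 380.1 × 5 × 1 / 1000 = 1100 kN → 0.75 × 1100 = 825 kN.
Bearing: edge l_c = 18, r_n = 88.56 kN; interior l_c = 51, r_n = 216.5 kN; R_n = 88.56 + 4·216.5 = 954.5 kN → 716 kN.
Block shear: A_gv = 3300, A_nv = 2130, A_nt = 270 mm²; R_n = min(0.6F_uA_nv, 0.6F_yA_gv) + U_bs·F_u·A_nt = 634.7 kN → 476 kN.
Block shear governs: 476 kN.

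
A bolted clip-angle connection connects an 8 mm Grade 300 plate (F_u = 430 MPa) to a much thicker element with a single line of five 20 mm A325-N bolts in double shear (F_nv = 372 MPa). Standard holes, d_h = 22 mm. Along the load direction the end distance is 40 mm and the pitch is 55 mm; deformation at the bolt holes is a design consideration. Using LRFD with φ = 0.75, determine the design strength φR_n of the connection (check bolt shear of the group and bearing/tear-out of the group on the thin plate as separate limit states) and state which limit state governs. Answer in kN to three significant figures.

Bolt shear: A_b = π·20²/4 = 314.2 mm²; R_n = 372 × 314.2 × 5 × 2 / 1000 = 1169 kN → 0.75 × 1169 = 877 kN.
Bearing (1.2 l_c t F_u ≤ 2.4 d t F_u): upper limit = 2.4·20·8·430 / 1000 = 165.1 kN.
  Edge l_c = 40 − 22/2 = 29 → r_n = 119.7 kN; interior l_c = 55 − 22 = 33 → r_n = 136.2 kN.
  R_n,bearing = 1·119.7 + 4·136.2 = 664.6 kN → 0.75 × 664.6 = 498 kN.
Bearing governs: 498 kN.

498 kN (bearing governs)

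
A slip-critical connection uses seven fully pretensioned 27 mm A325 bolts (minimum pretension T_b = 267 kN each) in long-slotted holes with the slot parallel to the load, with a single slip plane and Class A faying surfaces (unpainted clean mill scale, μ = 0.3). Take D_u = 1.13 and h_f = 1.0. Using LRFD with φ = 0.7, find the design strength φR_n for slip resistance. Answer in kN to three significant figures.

444 kN

R_n = μ · D_u · h_f · T_b · n_s · n_b = 0.3 × 1.13 × 1.0 × 267 × 1 × 7 = 633.6 kN.
Design strength φR_n = 0.7 × 633.6 = 444 kN.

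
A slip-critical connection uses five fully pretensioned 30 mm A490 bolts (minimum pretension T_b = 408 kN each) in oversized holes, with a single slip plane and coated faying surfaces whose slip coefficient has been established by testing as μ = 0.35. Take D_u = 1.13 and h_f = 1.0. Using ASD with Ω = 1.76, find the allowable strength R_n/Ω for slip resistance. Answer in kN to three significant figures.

458 kN

R_n = μ · D_u · h_f · T_b · n_s · n_b = 0.35 × 1.13 × 1.0 × 408 × 1 × 5 = 806.8 kN.
Allowable strength R_n/Ω = 806.8 / 1.76 = 458 kN.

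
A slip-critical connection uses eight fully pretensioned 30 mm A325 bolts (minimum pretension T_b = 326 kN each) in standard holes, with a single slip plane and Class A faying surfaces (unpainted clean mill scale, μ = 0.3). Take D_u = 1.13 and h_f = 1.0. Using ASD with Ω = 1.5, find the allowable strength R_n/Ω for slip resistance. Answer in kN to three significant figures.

R_n = μ · D_u · h_f · T_b · n_s · n_b = 0.3 × 1.13 × 1.0 × 326 × 1 × 8 = 884.1 kN.
Allowable strength R_n/Ω = 884.1 / 1.5 = 589 kN.

589 kN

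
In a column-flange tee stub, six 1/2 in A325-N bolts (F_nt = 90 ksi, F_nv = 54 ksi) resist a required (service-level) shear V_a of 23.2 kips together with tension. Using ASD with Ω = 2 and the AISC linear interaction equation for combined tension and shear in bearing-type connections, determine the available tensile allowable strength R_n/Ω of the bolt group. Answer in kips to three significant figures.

30.3 kips

A_b = π·0.5²/4 = 0.1963 in²; f_rv = 23.2 / (6 × 0.1963) = 19.69 ksi.
F'_nt = 1.3 F_nt − (Ω F_nt / F_nv) f_rv = 1.3·90 − (2·90/54)·19.69 = 51.36 ksi, capped at F_nt → F'_nt = 51.36 ksi.
R_n = F'_nt · A_b · n = 51.36 × 0.1963 × 6 = 60.5 kips.
Allowable strength R_n/Ω = 60.5 / 2 = 30.3 kips.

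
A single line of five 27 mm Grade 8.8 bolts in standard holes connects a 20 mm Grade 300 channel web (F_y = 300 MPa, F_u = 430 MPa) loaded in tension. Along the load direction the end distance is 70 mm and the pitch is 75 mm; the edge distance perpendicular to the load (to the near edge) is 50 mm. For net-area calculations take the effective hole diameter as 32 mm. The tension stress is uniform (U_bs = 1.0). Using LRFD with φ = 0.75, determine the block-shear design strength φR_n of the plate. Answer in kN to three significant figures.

Shear plane L_v = 70 + 4·75 = 370 mm; A_gv = 370 × 20 = 7400 mm².
A_nv = (370 − 4.5·32) × 20 = 4520 mm².
A_nt = (50 − 0.5·32) × 20 = 680 mm².
0.6 F_u A_nv = 1166 kN; 0.6 F_y A_gv = 1332 kN → shear rupture governs the shear term.
R_n = 1166 + 1.0 × 430 × 680 / 1000 = 1459 kN.
Design strength φR_n = 0.75 × 1459 = 1090 kN.

1090 kN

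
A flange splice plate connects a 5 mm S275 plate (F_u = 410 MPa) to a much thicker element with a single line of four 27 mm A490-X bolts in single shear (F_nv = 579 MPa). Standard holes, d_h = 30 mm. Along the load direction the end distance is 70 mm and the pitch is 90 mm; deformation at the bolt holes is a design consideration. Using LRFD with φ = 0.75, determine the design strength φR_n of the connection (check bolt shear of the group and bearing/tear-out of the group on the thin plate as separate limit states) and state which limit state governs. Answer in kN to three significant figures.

Bolt shear: A_b = π·27²/4 = 572.6 mm²; R_n = 579 × 572.6 × 4 × 1 / 1000 = 1326 kN → 0.75 × 1326 = 995 kN.
Bearing (1.2 l_c t F_u ≤ 2.4 d t F_u): upper limit = 2.4·27·5·410 / 1000 = 132.8 kN.
  Edge l_c = 70 − 30/2 = 55 → r_n = 132.8 kN; interior l_c = 90 − 30 = 60 → r_n = 132.8 kN.
  R_n,bearing = 1·132.8 + 3·132.8 = 531.4 kN → 0.75 × 531.4 = 399 kN.
Bearing governs: 399 kN.

399 kN (bearing governs)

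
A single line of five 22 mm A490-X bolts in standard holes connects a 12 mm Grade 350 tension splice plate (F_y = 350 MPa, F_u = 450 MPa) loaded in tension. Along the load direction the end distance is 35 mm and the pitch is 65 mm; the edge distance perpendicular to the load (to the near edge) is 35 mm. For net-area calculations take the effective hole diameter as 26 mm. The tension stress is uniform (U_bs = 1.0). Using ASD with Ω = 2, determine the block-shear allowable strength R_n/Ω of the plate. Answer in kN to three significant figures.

Shear plane L_v = 35 + 4·65 = 295 mm; A_gv = 295 × 12 = 3540 mm².
A_nv = (295 − 4.5·26) × 12 = 2136 mm².
A_nt = (35 − 0.5·26) × 12 = 264 mm².
0.6 F_u A_nv = 576.7 kN; 0.6 F_y A_gv = 743.4 kN → shear rupture governs the shear term.
R_n = 576.7 + 1.0 × 450 × 264 / 1000 = 695.5 kN.
Allowable strength R_n/Ω = 695.5 / 2 = 348 kN.

348 kN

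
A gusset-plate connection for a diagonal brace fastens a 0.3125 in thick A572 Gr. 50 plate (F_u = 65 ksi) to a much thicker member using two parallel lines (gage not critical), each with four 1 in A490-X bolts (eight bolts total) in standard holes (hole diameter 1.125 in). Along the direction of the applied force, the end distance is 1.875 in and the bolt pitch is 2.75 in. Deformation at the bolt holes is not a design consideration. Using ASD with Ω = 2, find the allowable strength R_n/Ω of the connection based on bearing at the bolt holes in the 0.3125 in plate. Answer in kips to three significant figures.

Per bolt r_n = 1.5 l_c t F_u ≤ 3.0 d t F_u; upper limit = 3.0 × 1 × 0.3125 × 65 = 60.94 kips.
Edge bolt: l_c = 1.875 − 1.125/2 = 1.312 in → 1.5 × 1.312 × 0.3125 × 65 = 39.99 → r_n = 39.99 kips.
Interior bolts: l_c = 2.75 − 1.125 = 1.625 in → 1.5 × 1.625 × 0.3125 × 65 = 49.51 → r_n = 49.51 kips.
R_n = 2 × 39.99 + 6 × 49.51 = 377.1 kips.
Allowable strength R_n/Ω = 377.1 / 2 = 189 kips.

189 kips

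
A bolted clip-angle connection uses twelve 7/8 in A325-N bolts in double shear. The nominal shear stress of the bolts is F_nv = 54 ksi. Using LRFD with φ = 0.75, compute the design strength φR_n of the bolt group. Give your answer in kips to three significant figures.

A_b = π × 0.875² / 4 = 0.6013 in².
R_n = F_nv · A_b · n · n_s = 54 × 0.6013 × 12 × 2 = 779.3 kips.
Design strength φR_n = 0.75 × 779.3 = 584 kips.

584 kips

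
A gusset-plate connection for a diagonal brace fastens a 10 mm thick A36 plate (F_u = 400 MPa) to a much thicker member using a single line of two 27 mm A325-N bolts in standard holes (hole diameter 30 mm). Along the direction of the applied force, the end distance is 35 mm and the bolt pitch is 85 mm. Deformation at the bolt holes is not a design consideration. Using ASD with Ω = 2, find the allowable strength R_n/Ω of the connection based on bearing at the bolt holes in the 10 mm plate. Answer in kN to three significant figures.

222 kN

Per bolt r_n = 1.5 l_c t F_u ≤ 3.0 d t F_u; upper limit = 3.0 × 27 × 10 × 400 / 1000 = 324 kN.
Edge bolt: l_c = 35 − 30/2 = 20 mm → 1.5 × 20 × 10 × 400 / 1000 = 120 → r_n = 120 kN.
Interior bolts: l_c = 85 − 30 = 55 mm → 1.5 × 55 × 10 × 400 / 1000 = 330 → r_n = 324 kN.
R_n = 1 × 120 + 1 × 324 = 444 kN.
Allowable strength R_n/Ω = 444 / 2 = 222 kN.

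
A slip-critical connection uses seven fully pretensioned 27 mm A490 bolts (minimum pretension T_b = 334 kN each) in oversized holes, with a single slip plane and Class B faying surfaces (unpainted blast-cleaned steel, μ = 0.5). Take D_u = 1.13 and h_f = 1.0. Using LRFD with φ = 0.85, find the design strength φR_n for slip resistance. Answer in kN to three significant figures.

1120 kN

R_n = μ · D_u · h_f · T_b · n_s · n_b = 0.5 × 1.13 × 1.0 × 334 × 1 × 7 = 1321 kN.
Design strength φR_n = 0.85 × 1321 = 1120 kN.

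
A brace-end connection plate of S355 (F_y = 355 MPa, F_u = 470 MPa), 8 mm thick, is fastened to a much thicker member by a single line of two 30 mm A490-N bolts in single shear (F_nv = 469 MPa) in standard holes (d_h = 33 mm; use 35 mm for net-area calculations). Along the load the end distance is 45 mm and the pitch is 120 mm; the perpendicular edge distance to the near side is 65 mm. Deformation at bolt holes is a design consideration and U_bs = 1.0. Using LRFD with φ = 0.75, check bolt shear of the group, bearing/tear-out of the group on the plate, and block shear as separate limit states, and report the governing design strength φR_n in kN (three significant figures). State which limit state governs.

299 kN (bearing governs)

Bolt shear: A_b = π·30²/4 = 706.9 mm²; R_n = 469 × 706.9 × 2 × 1 / 1000 = 663 kN → 0.75 × 663 = 497 kN.
Bearing: edge l_c = 28.5, r_n = 128.6 kN; interior l_c = 87, r_n = 270.7 kN; R_n = 128.6 + 1·270.7 = 399.3 kN → 299 kN.
Block shear: A_gv = 1320, A_nv = 900, A_nt = 380 mm²; R_n = min(0.6F_uA_nv, 0.6F_yA_gv) + U_bs·F_u·A_nt = 432.4 kN → 324 kN.
Bearing governs: 299 kN.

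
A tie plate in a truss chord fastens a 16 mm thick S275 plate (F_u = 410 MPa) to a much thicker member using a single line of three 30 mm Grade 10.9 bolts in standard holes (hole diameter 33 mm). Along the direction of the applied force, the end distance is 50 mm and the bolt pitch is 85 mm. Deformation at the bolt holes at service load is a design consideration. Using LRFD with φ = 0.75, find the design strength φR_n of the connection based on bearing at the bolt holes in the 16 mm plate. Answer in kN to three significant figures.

812 kN

Per bolt r_n = 1.2 l_c t F_u ≤ 2.4 d t F_u; upper limit = 2.4 × 30 × 16 × 410 / 1000 = 472.3 kN.
Edge bolt: l_c = 50 − 33/2 = 33.5 mm → 1.2 × 33.5 × 16 × 410 / 1000 = 263.7 → r_n = 263.7 kN.
Interior bolts: l_c = 85 − 33 = 52 mm → 1.2 × 52 × 16 × 410 / 1000 = 409.3 → r_n = 409.3 kN.
R_n = 1 × 263.7 + 2 × 409.3 = 1082 kN.
Design strength φR_n = 0.75 × 1082 = 812 kN.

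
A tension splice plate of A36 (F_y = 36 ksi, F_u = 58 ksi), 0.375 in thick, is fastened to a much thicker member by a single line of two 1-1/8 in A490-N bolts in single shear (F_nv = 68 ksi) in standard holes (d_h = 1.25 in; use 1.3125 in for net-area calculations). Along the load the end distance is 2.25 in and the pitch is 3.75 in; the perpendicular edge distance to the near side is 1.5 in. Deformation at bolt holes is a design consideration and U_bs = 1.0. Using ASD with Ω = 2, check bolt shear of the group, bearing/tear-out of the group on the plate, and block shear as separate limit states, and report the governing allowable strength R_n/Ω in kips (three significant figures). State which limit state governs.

33.5 kips (block shear governs)

Bolt shear: A_b = π·1.125²/4 = 0.994 in²; R_n = 68 × 0.994 × 2 × 1 = 135.2 kips → 135.2 / 2 = 67.6 kips.
Bearing: edge l_c = 1.625, r_n = 42.41 kips; interior l_c = 2.5, r_n = 58.72 kips; R_n = 42.41 + 1·58.72 = 101.1 kips → 50.6 kips.
Block shear: A_gv = 2.25, A_nv = 1.512, A_nt = 0.3164 in²; R_n = min(0.6F_uA_nv, 0.6F_yA_gv) + U_bs·F_u·A_nt = 66.95 kips → 33.5 kips.
Block shear governs: 33.5 kips.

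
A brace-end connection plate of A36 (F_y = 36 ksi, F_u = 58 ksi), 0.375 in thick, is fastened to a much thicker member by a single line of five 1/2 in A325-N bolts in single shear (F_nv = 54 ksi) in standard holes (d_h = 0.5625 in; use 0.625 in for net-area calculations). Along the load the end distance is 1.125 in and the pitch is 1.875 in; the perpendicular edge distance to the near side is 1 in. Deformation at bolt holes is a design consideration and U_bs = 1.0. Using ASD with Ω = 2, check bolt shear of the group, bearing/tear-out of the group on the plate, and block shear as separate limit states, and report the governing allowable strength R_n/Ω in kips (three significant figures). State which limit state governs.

Bolt shear: A_b = π·0.5²/4 = 0.1963 in²; R_n = 54 × 0.1963 × 5 × 1 = 53.01 kips → 53.01 / 2 = 26.5 kips.
Bearing: edge l_c = 0.8438, r_n = 22.02 kips; interior l_c = 1.312, r_n = 26.1 kips; R_n = 22.02 + 4·26.1 = 126.4 kips → 63.2 kips.
Block shear: A_gv = 3.234, A_nv = 2.18, A_nt = 0.2578 in²; R_n = min(0.6F_uA_nv, 0.6F_yA_gv) + U_bs·F_u·A_nt = 84.82 kips → 42.4 kips.
Bolt shear governs: 26.5 kips.

26.5 kips (bolt shear governs)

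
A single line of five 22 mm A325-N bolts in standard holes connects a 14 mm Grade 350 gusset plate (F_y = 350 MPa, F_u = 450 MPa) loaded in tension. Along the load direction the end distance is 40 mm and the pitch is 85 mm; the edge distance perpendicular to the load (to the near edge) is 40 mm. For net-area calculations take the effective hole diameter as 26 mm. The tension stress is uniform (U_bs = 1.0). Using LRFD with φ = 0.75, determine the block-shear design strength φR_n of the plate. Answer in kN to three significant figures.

Shear plane L_v = 40 + 4·85 = 380 mm; A_gv = 380 × 14 = 5320 mm².
A_nv = (380 − 4.5·26) × 14 = 3682 mm².
A_nt = (40 − 0.5·26) × 14 = 378 mm².
0.6 F_u A_nv = 994.1 kN; 0.6 F_y A_gv = 1117 kN → shear rupture governs the shear term.
R_n = 994.1 + 1.0 × 450 × 378 / 1000 = 1164 kN.
Design strength φR_n = 0.75 × 1164 = 873 kN.

873 kN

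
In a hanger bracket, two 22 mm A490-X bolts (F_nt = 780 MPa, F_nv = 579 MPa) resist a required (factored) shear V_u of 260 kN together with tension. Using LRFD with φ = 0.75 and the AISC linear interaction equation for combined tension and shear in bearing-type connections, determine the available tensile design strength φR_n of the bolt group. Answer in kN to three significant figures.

A_b = π·22²/4 = 380.1 mm²; f_rv = 260 × 1000 / (2 × 380.1) = 342 MPa.
F'_nt = 1.3 F_nt − (F_nt / φF_nv) f_rv = 1.3·780 − (780/(0.75·579))·342 = 399.7 MPa, capped at F_nt → F'_nt = 399.7 MPa.
R_n = F'_nt · A_b · n = 399.7 × 380.1 × 2 / 1000 = 303.9 kN.
Design strength φR_n = 0.75 × 303.9 = 228 kN.

228 kN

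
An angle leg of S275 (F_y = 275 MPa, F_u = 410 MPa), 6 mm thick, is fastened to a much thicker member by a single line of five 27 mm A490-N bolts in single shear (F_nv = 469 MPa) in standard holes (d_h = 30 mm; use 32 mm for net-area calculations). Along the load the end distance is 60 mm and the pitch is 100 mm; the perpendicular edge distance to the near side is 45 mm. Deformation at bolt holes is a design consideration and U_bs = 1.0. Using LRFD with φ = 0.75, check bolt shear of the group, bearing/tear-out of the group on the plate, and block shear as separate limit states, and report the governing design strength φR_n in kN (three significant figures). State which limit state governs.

395 kN (block shear governs)

Bolt shear: A_b = π·27²/4 = 572.6 mm²; R_n = 469 × 572.6 × 5 × 1 / 1000 = 1343 kN → 0.75 × 1343 = 1010 kN.
Bearing: edge l_c = 45, r_n = 132.8 kN; interior l_c = 70, r_n = 159.4 kN; R_n = 132.8 + 4·159.4 = 770.5 kN → 578 kN.
Block shear: A_gv = 2760, A_nv = 1896, A_nt = 174 mm²; R_n = min(0.6F_uA_nv, 0.6F_yA_gv) + U_bs·F_u·A_nt = 526.7 kN → 395 kN.
Block shear governs: 395 kN.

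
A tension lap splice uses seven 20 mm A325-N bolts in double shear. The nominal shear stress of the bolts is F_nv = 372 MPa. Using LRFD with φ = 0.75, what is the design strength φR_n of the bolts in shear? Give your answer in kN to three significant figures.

1230 kN

A_b = π × 20² / 4 = 314.2 mm².
R_n = F_nv · A_b · n · n_s = 372 × 314.2 × 7 × 2 / 1000 = 1636 kN.
Design strength φR_n = 0.75 × 1636 = 1230 kN.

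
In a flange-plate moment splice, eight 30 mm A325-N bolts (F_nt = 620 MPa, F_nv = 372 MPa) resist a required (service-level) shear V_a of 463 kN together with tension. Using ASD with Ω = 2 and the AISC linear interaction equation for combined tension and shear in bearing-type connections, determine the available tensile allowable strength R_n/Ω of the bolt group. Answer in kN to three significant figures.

A_b = π·30²/4 = 706.9 mm²; f_rv = 463 × 1000 / (8 × 706.9) = 81.88 MPa.
F'_nt = 1.3 F_nt − (Ω F_nt / F_nv) f_rv = 1.3·620 − (2·620/372)·81.88 = 533.1 MPa, capped at F_nt → F'_nt = 533.1 MPa.
R_n = F'_nt · A_b · n = 533.1 × 706.9 × 8 / 1000 = 3014 kN.
Allowable strength R_n/Ω = 3014 / 2 = 1510 kN.

1510 kN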